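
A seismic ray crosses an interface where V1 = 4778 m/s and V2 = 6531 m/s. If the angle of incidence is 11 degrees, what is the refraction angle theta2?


sin(theta1) = sin(11 deg) = 0.190809
sin(theta2) = V2/V1 * sin(theta1) = 6531/4778 * 0.190809 = 0.260815
theta2 = arcsin(0.260815) = 15.1184 degrees

15.1184


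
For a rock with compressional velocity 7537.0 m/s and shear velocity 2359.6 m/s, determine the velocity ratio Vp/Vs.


Vp/Vs = 7537.0 / 2359.6
= 3.1942

3.1942


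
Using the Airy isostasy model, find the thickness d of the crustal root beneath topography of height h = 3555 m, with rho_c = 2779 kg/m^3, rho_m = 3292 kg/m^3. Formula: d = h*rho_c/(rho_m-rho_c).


rho_m - rho_c = 3292 - 2779 = 513
d = 3555 * 2779 / 513
= 9879345 / 513
= 19257.98 m

19257.98


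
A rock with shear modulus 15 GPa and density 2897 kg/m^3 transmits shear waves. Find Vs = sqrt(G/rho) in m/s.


Convert G to Pa: G = 15e9 Pa
Compute G/rho = 15e9 / 2897 = 5177770.107
Vs = sqrt(5177770.107) = 2275.47 m/s

2275.47


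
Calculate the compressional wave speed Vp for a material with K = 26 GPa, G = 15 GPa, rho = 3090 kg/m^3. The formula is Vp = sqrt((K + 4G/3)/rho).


First compute the effective modulus:
K + 4G/3 = 26e9 + 4*15e9/3 = 46000000000.0 Pa
Then divide by density:
46000000000.0 / 3090 = 14886731.3916 Pa/(kg/m^3)
Take the square root:
Vp = sqrt(14886731.3916) = 3858.33 m/s

3858.33


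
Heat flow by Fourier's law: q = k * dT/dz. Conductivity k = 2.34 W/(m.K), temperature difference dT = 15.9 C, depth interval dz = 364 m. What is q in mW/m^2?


q = k * dT / dz * 1000
= 2.34 * 15.9 / 364 * 1000
= 0.102214 * 1000
= 102.2143 mW/m^2

102.2143


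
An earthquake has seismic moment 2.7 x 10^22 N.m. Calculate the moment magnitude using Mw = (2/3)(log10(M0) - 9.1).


log10(M0) = log10(2.7 x 10^22) = 22.4314
Mw = 2/3 * (22.4314 - 9.1)
= 2/3 * 13.3314
= 8.89

8.89


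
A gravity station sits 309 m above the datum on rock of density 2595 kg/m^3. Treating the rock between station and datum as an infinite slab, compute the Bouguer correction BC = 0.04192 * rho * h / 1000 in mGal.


BC = 0.04192 * rho * h / 1000
= 0.04192 * 2595 * 309 / 1000
= 33.6138 mGal

33.6138


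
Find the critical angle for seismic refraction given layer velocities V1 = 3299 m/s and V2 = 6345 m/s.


V1/V2 = 3299/6345 = 0.519937
theta_c = arcsin(0.519937) = 31.328 degrees

31.328


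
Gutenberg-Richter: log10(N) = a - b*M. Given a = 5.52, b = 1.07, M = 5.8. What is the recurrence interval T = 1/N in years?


log10(N) = 5.52 - 1.07*5.8 = -0.686
N = 10^-0.686 = 0.206063
T = 1/N = 1/0.206063 = 4.8529 years

4.8529


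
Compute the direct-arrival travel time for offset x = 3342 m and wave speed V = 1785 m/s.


t = x / V
= 3342 / 1785
= 1.8723 s

1.8723


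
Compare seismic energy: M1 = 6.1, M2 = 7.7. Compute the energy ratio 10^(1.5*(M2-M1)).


M2 - M1 = 7.7 - 6.1 = 1.6
1.5 * 1.6 = 2.4
ratio = 10^2.4 = 251.19

251.19


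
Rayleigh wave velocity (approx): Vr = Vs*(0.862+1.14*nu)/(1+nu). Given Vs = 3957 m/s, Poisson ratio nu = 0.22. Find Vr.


Numerator factor = 0.862 + 1.14*0.22 = 1.1128
Denominator = 1 + 0.22 = 1.22
Vr = 3957 * 1.1128 / 1.22 = 3609.3 m/s

3609.3


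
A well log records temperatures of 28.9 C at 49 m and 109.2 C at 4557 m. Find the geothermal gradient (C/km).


dT = 109.2 - 28.9 = 80.3 C
dz = 4557 - 49 = 4508 m
gradient = dT/dz * 1000 = 80.3/4508 * 1000 = 17.8128 C/km

17.8128


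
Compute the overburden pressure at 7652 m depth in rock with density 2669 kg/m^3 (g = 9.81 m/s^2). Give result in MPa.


P = rho * g * z / 1e6
= 2669 * 9.81 * 7652 / 1e6
= 200351474.28 / 1e6
= 200.3515 MPa

200.3515


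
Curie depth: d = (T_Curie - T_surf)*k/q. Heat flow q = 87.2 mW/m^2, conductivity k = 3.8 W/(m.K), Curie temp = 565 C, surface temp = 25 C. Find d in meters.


T_Curie - T_surf = 565 - 25 = 540 C
Convert q to W/m^2: 87.2 mW/m^2 = 0.0872 W/m^2
d = 540 * 3.8 / 0.0872 = 23532.11 m

23532.11


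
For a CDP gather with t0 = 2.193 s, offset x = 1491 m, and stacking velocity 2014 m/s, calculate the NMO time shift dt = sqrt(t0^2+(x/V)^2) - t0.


x/Vnmo = 1491/2014 = 0.740318
(x/Vnmo)^2 = 0.54807
t0^2 = 4.809249
sqrt(4.809249 + 0.54807) = 2.314588
dt = 2.314588 - 2.193 = 0.121588

0.121588


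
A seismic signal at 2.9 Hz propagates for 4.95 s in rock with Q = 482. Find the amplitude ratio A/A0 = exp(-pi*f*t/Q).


pi*f*t/Q = pi*2.9*4.95/482 = 0.093563
A/A0 = exp(-0.093563) = 0.91068

0.91068


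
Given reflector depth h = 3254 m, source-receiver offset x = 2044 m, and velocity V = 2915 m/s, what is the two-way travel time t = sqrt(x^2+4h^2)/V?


x^2 + 4h^2 = 2044^2 + 4*3254^2 = 4177936 + 42354064 = 46532000
sqrt(46532000) = 6821.4368
t = 6821.4368 / 2915 = 2.3401 s

2.3401


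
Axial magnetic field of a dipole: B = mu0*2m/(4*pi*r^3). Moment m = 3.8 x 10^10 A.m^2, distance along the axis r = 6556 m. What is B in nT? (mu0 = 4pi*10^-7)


m = 3.8 x 10^10 = 38000000000 A.m^2
2m = 76000000000 A.m^2
r^3 = 6556^3 = 281784327616
B = (4pi*10^-7) * 76000000000 / (4*pi * 281784327616) * 1e9
= 95504.416669 / 3541006294140.66 * 1e9
= 26.971 nT

26.971


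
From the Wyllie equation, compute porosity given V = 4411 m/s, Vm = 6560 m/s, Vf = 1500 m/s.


1/V - 1/Vm = 1/4411 - 1/6560 = 7.427e-05
1/Vf - 1/Vm = 1/1500 - 1/6560 = 0.00051423
phi = 7.427e-05 / 0.00051423 = 0.1444

0.1444


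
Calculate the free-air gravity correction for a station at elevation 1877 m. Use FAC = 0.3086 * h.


FAC = 0.3086 * h
= 0.3086 * 1877
= 579.2422 mGal

579.2422


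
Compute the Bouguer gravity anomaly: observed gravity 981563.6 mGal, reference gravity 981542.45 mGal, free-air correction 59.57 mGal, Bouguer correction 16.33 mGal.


BA = g_obs - g_ref + FAC - BC
= 981563.6 - 981542.45 + 59.57 - 16.33
= 64.39 mGal

64.39


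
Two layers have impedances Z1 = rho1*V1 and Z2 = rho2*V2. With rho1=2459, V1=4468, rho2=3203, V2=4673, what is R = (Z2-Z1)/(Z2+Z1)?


Z1 = 2459 * 4468 = 10986812
Z2 = 3203 * 4673 = 14967619
R = (14967619 - 10986812) / (14967619 + 10986812) = 3980807 / 25954431 = 0.1534

0.1534


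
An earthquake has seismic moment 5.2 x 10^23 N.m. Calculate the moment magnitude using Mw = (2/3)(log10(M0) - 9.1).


log10(M0) = log10(5.2 x 10^23) = 23.716
Mw = 2/3 * (23.716 - 9.1)
= 2/3 * 14.616
= 9.74

9.74


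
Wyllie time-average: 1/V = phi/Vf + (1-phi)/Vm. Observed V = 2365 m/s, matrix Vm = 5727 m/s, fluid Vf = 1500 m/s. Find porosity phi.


1/V - 1/Vm = 1/2365 - 1/5727 = 0.00024822
1/Vf - 1/Vm = 1/1500 - 1/5727 = 0.00049206
phi = 0.00024822 / 0.00049206 = 0.5045

0.5045


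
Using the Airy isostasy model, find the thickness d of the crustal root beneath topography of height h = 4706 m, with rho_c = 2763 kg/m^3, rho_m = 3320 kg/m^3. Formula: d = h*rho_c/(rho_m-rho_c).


rho_m - rho_c = 3320 - 2763 = 557
d = 4706 * 2763 / 557
= 13002678 / 557
= 23344.13 m

23344.13


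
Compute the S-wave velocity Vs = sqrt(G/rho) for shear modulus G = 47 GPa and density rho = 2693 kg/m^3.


Convert G to Pa: G = 47e9 Pa
Compute G/rho = 47e9 / 2693 = 17452655.0316
Vs = sqrt(17452655.0316) = 4177.64 m/s

4177.64


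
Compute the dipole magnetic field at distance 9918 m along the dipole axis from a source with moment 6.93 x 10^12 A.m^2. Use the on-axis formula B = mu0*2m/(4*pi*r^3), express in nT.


m = 6.93 x 10^12 = 6930000000000 A.m^2
2m = 13860000000000 A.m^2
r^3 = 9918^3 = 975601168632
B = (4pi*10^-7) * 13860000000000 / (4*pi * 975601168632) * 1e9
= 17416989.671502 / 12259765856831.63 * 1e9
= 1420.6625 nT

1420.6625


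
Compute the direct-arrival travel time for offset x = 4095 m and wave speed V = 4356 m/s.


t = x / V
= 4095 / 4356
= 0.9401 s

0.9401


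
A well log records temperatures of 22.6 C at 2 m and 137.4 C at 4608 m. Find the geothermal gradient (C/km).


dT = 137.4 - 22.6 = 114.8 C
dz = 4608 - 2 = 4606 m
gradient = dT/dz * 1000 = 114.8/4606 * 1000 = 24.924 C/km

24.924


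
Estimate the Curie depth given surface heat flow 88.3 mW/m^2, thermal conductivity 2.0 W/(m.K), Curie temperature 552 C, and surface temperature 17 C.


T_Curie - T_surf = 552 - 17 = 535 C
Convert q to W/m^2: 88.3 mW/m^2 = 0.0883 W/m^2
d = 535 * 2.0 / 0.0883 = 12117.78 m

12117.78


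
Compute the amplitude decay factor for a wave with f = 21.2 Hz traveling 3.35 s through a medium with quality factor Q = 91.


pi*f*t/Q = pi*21.2*3.35/91 = 2.451823
A/A0 = exp(-2.451823) = 0.086136

0.086136


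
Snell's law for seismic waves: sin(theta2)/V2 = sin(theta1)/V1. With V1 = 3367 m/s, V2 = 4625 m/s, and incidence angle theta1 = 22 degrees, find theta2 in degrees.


sin(theta1) = sin(22 deg) = 0.374607
sin(theta2) = V2/V1 * sin(theta1) = 4625/3367 * 0.374607 = 0.514569
theta2 = arcsin(0.514569) = 30.9687 degrees

30.9687


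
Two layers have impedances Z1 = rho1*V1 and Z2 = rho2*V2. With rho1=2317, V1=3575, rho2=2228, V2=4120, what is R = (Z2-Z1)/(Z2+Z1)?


Z1 = 2317 * 3575 = 8283275
Z2 = 2228 * 4120 = 9179360
R = (9179360 - 8283275) / (9179360 + 8283275) = 896085 / 17462635 = 0.0513

0.0513


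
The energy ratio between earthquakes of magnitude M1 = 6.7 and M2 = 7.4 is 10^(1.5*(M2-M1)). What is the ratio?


M2 - M1 = 7.4 - 6.7 = 0.7
1.5 * 0.7 = 1.05
ratio = 10^1.05 = 11.22

11.22


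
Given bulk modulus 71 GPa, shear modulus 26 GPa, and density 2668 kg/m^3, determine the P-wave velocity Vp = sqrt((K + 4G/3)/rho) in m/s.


First compute the effective modulus:
K + 4G/3 = 71e9 + 4*26e9/3 = 105666666666.67 Pa
Then divide by density:
105666666666.67 / 2668 = 39605197.4013 Pa/(kg/m^3)
Take the square root:
Vp = sqrt(39605197.4013) = 6293.27 m/s

6293.27


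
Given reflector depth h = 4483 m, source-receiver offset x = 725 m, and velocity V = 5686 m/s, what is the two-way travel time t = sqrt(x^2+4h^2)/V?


x^2 + 4h^2 = 725^2 + 4*4483^2 = 525625 + 80389156 = 80914781
sqrt(80914781) = 8995.2644
t = 8995.2644 / 5686 = 1.582 s

1.582


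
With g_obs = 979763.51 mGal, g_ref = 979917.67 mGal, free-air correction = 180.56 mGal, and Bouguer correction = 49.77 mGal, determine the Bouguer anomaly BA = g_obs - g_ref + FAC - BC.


BA = g_obs - g_ref + FAC - BC
= 979763.51 - 979917.67 + 180.56 - 49.77
= -23.37 mGal

-23.37


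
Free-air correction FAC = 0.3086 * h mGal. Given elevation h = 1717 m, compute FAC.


FAC = 0.3086 * h
= 0.3086 * 1717
= 529.8662 mGal

529.8662


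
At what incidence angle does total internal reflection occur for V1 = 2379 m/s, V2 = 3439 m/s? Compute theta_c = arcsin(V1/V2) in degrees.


V1/V2 = 2379/3439 = 0.691771
theta_c = arcsin(0.691771) = 43.7705 degrees

43.7705


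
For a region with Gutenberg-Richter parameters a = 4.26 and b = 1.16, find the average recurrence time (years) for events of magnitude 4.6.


log10(N) = 4.26 - 1.16*4.6 = -1.076
N = 10^-1.076 = 0.083946
T = 1/N = 1/0.083946 = 11.9124 years

11.9124


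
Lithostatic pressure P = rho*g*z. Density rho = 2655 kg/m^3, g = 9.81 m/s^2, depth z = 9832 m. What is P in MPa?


P = rho * g * z / 1e6
= 2655 * 9.81 * 9832 / 1e6
= 256079847.6 / 1e6
= 256.0798 MPa

256.0798


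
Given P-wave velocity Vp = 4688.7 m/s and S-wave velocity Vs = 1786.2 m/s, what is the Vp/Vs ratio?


Vp/Vs = 4688.7 / 1786.2
= 2.625

2.625


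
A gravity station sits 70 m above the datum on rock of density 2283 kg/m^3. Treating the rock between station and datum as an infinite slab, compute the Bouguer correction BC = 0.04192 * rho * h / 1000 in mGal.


BC = 0.04192 * rho * h / 1000
= 0.04192 * 2283 * 70 / 1000
= 6.6992 mGal

6.6992


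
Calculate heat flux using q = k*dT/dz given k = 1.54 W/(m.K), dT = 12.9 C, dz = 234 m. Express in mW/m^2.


q = k * dT / dz * 1000
= 1.54 * 12.9 / 234 * 1000
= 0.084897 * 1000
= 84.8974 mW/m^2

84.8974


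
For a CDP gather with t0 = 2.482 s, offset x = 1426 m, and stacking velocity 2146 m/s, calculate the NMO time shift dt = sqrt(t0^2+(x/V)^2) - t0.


x/Vnmo = 1426/2146 = 0.664492
(x/Vnmo)^2 = 0.44155
t0^2 = 6.160324
sqrt(6.160324 + 0.44155) = 2.569411
dt = 2.569411 - 2.482 = 0.087411

0.087411


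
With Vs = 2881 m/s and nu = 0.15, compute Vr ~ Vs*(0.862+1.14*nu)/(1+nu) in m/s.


Numerator factor = 0.862 + 1.14*0.15 = 1.033
Denominator = 1 + 0.15 = 1.15
Vr = 2881 * 1.033 / 1.15 = 2587.89 m/s

2587.89


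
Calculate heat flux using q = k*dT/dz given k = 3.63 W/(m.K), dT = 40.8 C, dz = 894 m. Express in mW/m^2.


q = k * dT / dz * 1000
= 3.63 * 40.8 / 894 * 1000
= 0.165664 * 1000
= 165.6644 mW/m^2

165.6644


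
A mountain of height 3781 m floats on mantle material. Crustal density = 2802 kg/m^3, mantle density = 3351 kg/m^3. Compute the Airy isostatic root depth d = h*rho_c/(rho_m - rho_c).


rho_m - rho_c = 3351 - 2802 = 549
d = 3781 * 2802 / 549
= 10594362 / 549
= 19297.56 m

19297.56


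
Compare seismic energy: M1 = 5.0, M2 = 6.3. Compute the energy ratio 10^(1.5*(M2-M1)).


M2 - M1 = 6.3 - 5.0 = 1.3
1.5 * 1.3 = 1.95
ratio = 10^1.95 = 89.13

89.13


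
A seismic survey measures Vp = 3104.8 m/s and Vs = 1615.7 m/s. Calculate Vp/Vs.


Vp/Vs = 3104.8 / 1615.7
= 1.9216

1.9216


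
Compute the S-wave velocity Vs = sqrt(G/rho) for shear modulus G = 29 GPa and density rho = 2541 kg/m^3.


Convert G to Pa: G = 29e9 Pa
Compute G/rho = 29e9 / 2541 = 11412829.5946
Vs = sqrt(11412829.5946) = 3378.29 m/s

3378.29


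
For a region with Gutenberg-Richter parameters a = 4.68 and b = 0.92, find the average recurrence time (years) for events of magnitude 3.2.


log10(N) = 4.68 - 0.92*3.2 = 1.736
N = 10^1.736 = 54.450265
T = 1/N = 1/54.450265 = 0.0184 years

0.0184


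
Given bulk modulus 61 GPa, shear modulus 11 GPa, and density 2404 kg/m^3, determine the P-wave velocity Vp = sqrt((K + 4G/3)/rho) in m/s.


First compute the effective modulus:
K + 4G/3 = 61e9 + 4*11e9/3 = 75666666666.67 Pa
Then divide by density:
75666666666.67 / 2404 = 31475318.9129 Pa/(kg/m^3)
Take the square root:
Vp = sqrt(31475318.9129) = 5610.29 m/s

5610.29


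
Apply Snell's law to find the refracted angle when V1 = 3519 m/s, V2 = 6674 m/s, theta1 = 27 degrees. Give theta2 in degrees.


sin(theta1) = sin(27 deg) = 0.45399
sin(theta2) = V2/V1 * sin(theta1) = 6674/3519 * 0.45399 = 0.861021
theta2 = arcsin(0.861021) = 59.4314 degrees

59.4314


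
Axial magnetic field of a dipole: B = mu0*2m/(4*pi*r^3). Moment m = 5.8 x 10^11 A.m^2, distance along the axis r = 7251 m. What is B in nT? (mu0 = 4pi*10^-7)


m = 5.8 x 10^11 = 580000000000 A.m^2
2m = 1160000000000 A.m^2
r^3 = 7251^3 = 381235834251
B = (4pi*10^-7) * 1160000000000 / (4*pi * 381235834251) * 1e9
= 1457698.991266 / 4790750784672.47 * 1e9
= 304.2736 nT

304.2736


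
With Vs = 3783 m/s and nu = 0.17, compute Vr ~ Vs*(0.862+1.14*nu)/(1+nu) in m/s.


Numerator factor = 0.862 + 1.14*0.17 = 1.0558
Denominator = 1 + 0.17 = 1.17
Vr = 3783 * 1.0558 / 1.17 = 3413.75 m/s

3413.75


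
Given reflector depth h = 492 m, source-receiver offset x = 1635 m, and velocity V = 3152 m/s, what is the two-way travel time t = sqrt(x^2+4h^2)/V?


x^2 + 4h^2 = 1635^2 + 4*492^2 = 2673225 + 968256 = 3641481
sqrt(3641481) = 1908.2665
t = 1908.2665 / 3152 = 0.6054 s

0.6054


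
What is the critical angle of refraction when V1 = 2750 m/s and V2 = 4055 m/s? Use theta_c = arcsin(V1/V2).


V1/V2 = 2750/4055 = 0.678175
theta_c = arcsin(0.678175) = 42.7012 degrees

42.7012


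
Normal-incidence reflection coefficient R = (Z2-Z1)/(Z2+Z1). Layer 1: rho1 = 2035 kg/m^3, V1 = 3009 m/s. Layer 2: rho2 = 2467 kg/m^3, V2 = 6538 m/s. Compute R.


Z1 = 2035 * 3009 = 6123315
Z2 = 2467 * 6538 = 16129246
R = (16129246 - 6123315) / (16129246 + 6123315) = 10005931 / 22252561 = 0.4497

0.4497


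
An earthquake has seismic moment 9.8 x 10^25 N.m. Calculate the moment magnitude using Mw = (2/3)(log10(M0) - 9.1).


log10(M0) = log10(9.8 x 10^25) = 25.9912
Mw = 2/3 * (25.9912 - 9.1)
= 2/3 * 16.8912
= 11.26

11.26


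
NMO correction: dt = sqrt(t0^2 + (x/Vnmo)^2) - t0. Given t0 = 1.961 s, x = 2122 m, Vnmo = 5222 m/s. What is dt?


x/Vnmo = 2122/5222 = 0.406358
(x/Vnmo)^2 = 0.165127
t0^2 = 3.845521
sqrt(3.845521 + 0.165127) = 2.00266
dt = 2.00266 - 1.961 = 0.04166

0.04166


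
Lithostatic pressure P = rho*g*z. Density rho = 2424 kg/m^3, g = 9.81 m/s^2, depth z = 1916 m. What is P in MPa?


P = rho * g * z / 1e6
= 2424 * 9.81 * 1916 / 1e6
= 45561407.04 / 1e6
= 45.5614 MPa

45.5614


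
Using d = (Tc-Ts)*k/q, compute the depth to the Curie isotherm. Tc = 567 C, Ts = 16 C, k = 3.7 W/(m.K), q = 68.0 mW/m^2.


T_Curie - T_surf = 567 - 16 = 551 C
Convert q to W/m^2: 68.0 mW/m^2 = 0.068 W/m^2
d = 551 * 3.7 / 0.068 = 29980.88 m

29980.88


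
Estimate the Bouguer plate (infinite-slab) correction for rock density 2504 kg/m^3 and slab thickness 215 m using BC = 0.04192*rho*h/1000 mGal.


BC = 0.04192 * rho * h / 1000
= 0.04192 * 2504 * 215 / 1000
= 22.5681 mGal

22.5681


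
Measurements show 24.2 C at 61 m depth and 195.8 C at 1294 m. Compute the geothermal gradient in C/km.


dT = 195.8 - 24.2 = 171.6 C
dz = 1294 - 61 = 1233 m
gradient = dT/dz * 1000 = 171.6/1233 * 1000 = 139.1727 C/km

139.1727


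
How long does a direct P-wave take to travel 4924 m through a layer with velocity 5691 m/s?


t = x / V
= 4924 / 5691
= 0.8652 s

0.8652


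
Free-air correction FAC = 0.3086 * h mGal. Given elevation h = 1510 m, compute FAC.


FAC = 0.3086 * h
= 0.3086 * 1510
= 465.986 mGal

465.986


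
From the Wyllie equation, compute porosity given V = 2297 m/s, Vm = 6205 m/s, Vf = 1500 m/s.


1/V - 1/Vm = 1/2297 - 1/6205 = 0.00027419
1/Vf - 1/Vm = 1/1500 - 1/6205 = 0.00050551
phi = 0.00027419 / 0.00050551 = 0.5424

0.5424


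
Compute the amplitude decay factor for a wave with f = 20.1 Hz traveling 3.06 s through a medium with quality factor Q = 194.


pi*f*t/Q = pi*20.1*3.06/194 = 0.996014
A/A0 = exp(-0.996014) = 0.369349

0.369349


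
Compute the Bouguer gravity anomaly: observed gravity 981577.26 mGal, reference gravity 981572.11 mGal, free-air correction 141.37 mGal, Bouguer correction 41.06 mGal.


BA = g_obs - g_ref + FAC - BC
= 981577.26 - 981572.11 + 141.37 - 41.06
= 105.46 mGal

105.46


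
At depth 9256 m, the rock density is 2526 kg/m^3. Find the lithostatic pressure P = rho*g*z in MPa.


P = rho * g * z / 1e6
= 2526 * 9.81 * 9256 / 1e6
= 229364235.36 / 1e6
= 229.3642 MPa

229.3642


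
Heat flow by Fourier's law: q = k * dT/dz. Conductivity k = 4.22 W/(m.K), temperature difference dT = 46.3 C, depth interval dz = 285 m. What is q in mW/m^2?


q = k * dT / dz * 1000
= 4.22 * 46.3 / 285 * 1000
= 0.685565 * 1000
= 685.5649 mW/m^2

685.5649


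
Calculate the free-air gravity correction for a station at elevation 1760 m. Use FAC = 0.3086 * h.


FAC = 0.3086 * h
= 0.3086 * 1760
= 543.136 mGal

543.136


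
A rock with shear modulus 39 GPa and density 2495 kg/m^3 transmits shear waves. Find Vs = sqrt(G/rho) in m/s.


Convert G to Pa: G = 39e9 Pa
Compute G/rho = 39e9 / 2495 = 15631262.5251
Vs = sqrt(15631262.5251) = 3953.64 m/s

3953.64


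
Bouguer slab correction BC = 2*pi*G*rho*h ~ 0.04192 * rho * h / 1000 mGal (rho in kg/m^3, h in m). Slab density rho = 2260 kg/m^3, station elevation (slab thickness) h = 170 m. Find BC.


BC = 0.04192 * rho * h / 1000
= 0.04192 * 2260 * 170 / 1000
= 16.1057 mGal

16.1057


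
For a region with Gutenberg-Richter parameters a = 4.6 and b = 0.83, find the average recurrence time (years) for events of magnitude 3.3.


log10(N) = 4.6 - 0.83*3.3 = 1.861
N = 10^1.861 = 72.610596
T = 1/N = 1/72.610596 = 0.0138 years

0.0138


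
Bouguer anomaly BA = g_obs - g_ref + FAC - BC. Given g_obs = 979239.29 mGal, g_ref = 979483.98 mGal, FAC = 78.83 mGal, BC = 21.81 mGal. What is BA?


BA = g_obs - g_ref + FAC - BC
= 979239.29 - 979483.98 + 78.83 - 21.81
= -187.67 mGal

-187.67


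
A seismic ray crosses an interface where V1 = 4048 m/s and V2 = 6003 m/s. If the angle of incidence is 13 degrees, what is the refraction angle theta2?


sin(theta1) = sin(13 deg) = 0.224951
sin(theta2) = V2/V1 * sin(theta1) = 6003/4048 * 0.224951 = 0.333592
theta2 = arcsin(0.333592) = 19.487 degrees

19.487


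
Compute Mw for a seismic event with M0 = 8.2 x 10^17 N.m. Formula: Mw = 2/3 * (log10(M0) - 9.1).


log10(M0) = log10(8.2 x 10^17) = 17.9138
Mw = 2/3 * (17.9138 - 9.1)
= 2/3 * 8.8138
= 5.88

5.88


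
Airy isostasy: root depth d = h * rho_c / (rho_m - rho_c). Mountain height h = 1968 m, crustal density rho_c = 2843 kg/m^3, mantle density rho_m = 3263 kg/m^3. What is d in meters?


rho_m - rho_c = 3263 - 2843 = 420
d = 1968 * 2843 / 420
= 5595024 / 420
= 13321.49 m

13321.49


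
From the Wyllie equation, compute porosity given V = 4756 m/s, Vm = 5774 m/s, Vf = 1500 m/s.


1/V - 1/Vm = 1/4756 - 1/5774 = 3.707e-05
1/Vf - 1/Vm = 1/1500 - 1/5774 = 0.00049348
phi = 3.707e-05 / 0.00049348 = 0.0751

0.0751


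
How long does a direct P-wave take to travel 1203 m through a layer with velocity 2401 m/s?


t = x / V
= 1203 / 2401
= 0.501 s

0.501


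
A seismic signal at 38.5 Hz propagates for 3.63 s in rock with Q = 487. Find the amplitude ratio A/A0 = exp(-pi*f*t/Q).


pi*f*t/Q = pi*38.5*3.63/487 = 0.901547
A/A0 = exp(-0.901547) = 0.405941

0.405941


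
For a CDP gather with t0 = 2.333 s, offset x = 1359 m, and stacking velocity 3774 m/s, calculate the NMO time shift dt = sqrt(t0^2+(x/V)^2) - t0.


x/Vnmo = 1359/3774 = 0.360095
(x/Vnmo)^2 = 0.129669
t0^2 = 5.442889
sqrt(5.442889 + 0.129669) = 2.360627
dt = 2.360627 - 2.333 = 0.027627

0.027627


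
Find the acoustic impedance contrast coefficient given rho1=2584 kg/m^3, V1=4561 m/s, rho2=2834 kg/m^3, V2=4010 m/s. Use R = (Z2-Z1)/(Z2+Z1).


Z1 = 2584 * 4561 = 11785624
Z2 = 2834 * 4010 = 11364340
R = (11364340 - 11785624) / (11364340 + 11785624) = -421284 / 23149964 = -0.0182

-0.0182


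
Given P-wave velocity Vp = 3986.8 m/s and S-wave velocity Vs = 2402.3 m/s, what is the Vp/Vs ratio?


Vp/Vs = 3986.8 / 2402.3
= 1.6596

1.6596


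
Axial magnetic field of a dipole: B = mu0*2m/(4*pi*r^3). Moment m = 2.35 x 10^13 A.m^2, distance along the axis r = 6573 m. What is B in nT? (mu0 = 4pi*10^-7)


m = 2.35 x 10^13 = 23500000000000 A.m^2
2m = 47000000000000 A.m^2
r^3 = 6573^3 = 283982054517
B = (4pi*10^-7) * 47000000000000 / (4*pi * 283982054517) * 1e9
= 59061941.887488 / 3568623744887.77 * 1e9
= 16550.3416 nT

16550.3416


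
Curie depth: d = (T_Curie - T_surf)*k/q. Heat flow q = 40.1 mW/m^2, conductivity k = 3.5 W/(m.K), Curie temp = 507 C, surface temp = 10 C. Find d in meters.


T_Curie - T_surf = 507 - 10 = 497 C
Convert q to W/m^2: 40.1 mW/m^2 = 0.0401 W/m^2
d = 497 * 3.5 / 0.0401 = 43379.05 m

43379.05


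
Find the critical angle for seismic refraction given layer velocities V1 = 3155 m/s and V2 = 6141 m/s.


V1/V2 = 3155/6141 = 0.51376
theta_c = arcsin(0.51376) = 30.9146 degrees

30.9146


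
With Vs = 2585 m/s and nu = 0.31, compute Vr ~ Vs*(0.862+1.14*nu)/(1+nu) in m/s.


Numerator factor = 0.862 + 1.14*0.31 = 1.2154
Denominator = 1 + 0.31 = 1.31
Vr = 2585 * 1.2154 / 1.31 = 2398.33 m/s

2398.33


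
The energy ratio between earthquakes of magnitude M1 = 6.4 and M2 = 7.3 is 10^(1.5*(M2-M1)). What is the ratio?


M2 - M1 = 7.3 - 6.4 = 0.9
1.5 * 0.9 = 1.35
ratio = 10^1.35 = 22.39

22.39


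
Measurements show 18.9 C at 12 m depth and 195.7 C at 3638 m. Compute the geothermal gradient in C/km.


dT = 195.7 - 18.9 = 176.8 C
dz = 3638 - 12 = 3626 m
gradient = dT/dz * 1000 = 176.8/3626 * 1000 = 48.759 C/km

48.759


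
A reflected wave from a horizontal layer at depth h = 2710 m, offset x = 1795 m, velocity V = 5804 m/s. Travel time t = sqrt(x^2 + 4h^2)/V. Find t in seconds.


x^2 + 4h^2 = 1795^2 + 4*2710^2 = 3222025 + 29376400 = 32598425
sqrt(32598425) = 5709.503
t = 5709.503 / 5804 = 0.9837 s

0.9837


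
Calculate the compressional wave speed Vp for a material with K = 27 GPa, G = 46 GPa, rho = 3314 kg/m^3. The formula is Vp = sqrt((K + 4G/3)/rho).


First compute the effective modulus:
K + 4G/3 = 27e9 + 4*46e9/3 = 88333333333.33 Pa
Then divide by density:
88333333333.33 / 3314 = 26654596.6606 Pa/(kg/m^3)
Take the square root:
Vp = sqrt(26654596.6606) = 5162.81 m/s

5162.81


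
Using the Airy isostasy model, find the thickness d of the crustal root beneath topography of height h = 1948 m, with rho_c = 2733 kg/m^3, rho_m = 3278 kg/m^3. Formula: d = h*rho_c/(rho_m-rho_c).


rho_m - rho_c = 3278 - 2733 = 545
d = 1948 * 2733 / 545
= 5323884 / 545
= 9768.59 m

9768.59


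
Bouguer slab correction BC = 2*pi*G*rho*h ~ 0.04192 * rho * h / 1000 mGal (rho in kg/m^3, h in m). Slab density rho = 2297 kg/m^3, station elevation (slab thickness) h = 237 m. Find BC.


BC = 0.04192 * rho * h / 1000
= 0.04192 * 2297 * 237 / 1000
= 22.8208 mGal

22.8208


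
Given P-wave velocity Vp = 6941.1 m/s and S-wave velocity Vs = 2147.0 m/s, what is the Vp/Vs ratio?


Vp/Vs = 6941.1 / 2147.0
= 3.2329

3.2329


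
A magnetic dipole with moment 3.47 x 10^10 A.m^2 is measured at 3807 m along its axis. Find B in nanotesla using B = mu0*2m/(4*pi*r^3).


m = 3.47 x 10^10 = 34700000000 A.m^2
2m = 69400000000 A.m^2
r^3 = 3807^3 = 55175798943
B = (4pi*10^-7) * 69400000000 / (4*pi * 55175798943) * 1e9
= 87210.612064 / 693359538461.11 * 1e9
= 125.7798 nT

125.7798


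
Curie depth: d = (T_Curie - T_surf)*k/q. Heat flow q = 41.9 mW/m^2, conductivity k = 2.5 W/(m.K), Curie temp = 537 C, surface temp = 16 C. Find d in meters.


T_Curie - T_surf = 537 - 16 = 521 C
Convert q to W/m^2: 41.9 mW/m^2 = 0.0419 W/m^2
d = 521 * 2.5 / 0.0419 = 31085.92 m

31085.92


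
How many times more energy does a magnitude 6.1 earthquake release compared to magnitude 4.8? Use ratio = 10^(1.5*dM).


M2 - M1 = 6.1 - 4.8 = 1.3
1.5 * 1.3 = 1.95
ratio = 10^1.95 = 89.13

89.13


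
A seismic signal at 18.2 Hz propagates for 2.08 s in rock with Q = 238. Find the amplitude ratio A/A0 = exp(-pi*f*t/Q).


pi*f*t/Q = pi*18.2*2.08/238 = 0.499698
A/A0 = exp(-0.499698) = 0.606714

0.606714


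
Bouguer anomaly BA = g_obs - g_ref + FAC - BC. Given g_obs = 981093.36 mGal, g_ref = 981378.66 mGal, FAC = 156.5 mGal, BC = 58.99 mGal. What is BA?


BA = g_obs - g_ref + FAC - BC
= 981093.36 - 981378.66 + 156.5 - 58.99
= -187.79 mGal

-187.79


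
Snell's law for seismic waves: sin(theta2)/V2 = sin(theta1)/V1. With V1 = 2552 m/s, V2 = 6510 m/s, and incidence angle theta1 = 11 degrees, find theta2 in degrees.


sin(theta1) = sin(11 deg) = 0.190809
sin(theta2) = V2/V1 * sin(theta1) = 6510/2552 * 0.190809 = 0.486742
theta2 = arcsin(0.486742) = 29.1267 degrees

29.1267


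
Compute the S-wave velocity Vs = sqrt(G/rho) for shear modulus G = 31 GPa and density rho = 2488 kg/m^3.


Convert G to Pa: G = 31e9 Pa
Compute G/rho = 31e9 / 2488 = 12459807.074
Vs = sqrt(12459807.074) = 3529.85 m/s

3529.85


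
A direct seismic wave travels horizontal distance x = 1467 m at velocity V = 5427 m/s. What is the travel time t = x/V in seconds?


t = x / V
= 1467 / 5427
= 0.2703 s

0.2703


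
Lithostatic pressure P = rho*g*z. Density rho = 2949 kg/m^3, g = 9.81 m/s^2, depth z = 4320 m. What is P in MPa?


P = rho * g * z / 1e6
= 2949 * 9.81 * 4320 / 1e6
= 124976260.8 / 1e6
= 124.9763 MPa

124.9763


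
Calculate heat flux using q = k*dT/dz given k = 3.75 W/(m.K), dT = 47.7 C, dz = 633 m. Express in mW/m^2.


q = k * dT / dz * 1000
= 3.75 * 47.7 / 633 * 1000
= 0.282583 * 1000
= 282.5829 mW/m^2

282.5829


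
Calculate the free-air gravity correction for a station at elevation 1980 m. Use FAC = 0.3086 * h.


FAC = 0.3086 * h
= 0.3086 * 1980
= 611.028 mGal

611.028


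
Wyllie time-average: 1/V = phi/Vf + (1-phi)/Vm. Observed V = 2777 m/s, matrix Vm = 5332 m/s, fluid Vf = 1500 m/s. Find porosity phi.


1/V - 1/Vm = 1/2777 - 1/5332 = 0.00017255
1/Vf - 1/Vm = 1/1500 - 1/5332 = 0.00047912
phi = 0.00017255 / 0.00047912 = 0.3601

0.3601


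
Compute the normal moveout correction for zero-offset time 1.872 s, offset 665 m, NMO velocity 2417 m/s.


x/Vnmo = 665/2417 = 0.275134
(x/Vnmo)^2 = 0.075699
t0^2 = 3.504384
sqrt(3.504384 + 0.075699) = 1.892111
dt = 1.892111 - 1.872 = 0.020111

0.020111


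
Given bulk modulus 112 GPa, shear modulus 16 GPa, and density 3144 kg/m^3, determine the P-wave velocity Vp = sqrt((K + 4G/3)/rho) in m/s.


First compute the effective modulus:
K + 4G/3 = 112e9 + 4*16e9/3 = 133333333333.33 Pa
Then divide by density:
133333333333.33 / 3144 = 42408821.0348 Pa/(kg/m^3)
Take the square root:
Vp = sqrt(42408821.0348) = 6512.21 m/s

6512.21


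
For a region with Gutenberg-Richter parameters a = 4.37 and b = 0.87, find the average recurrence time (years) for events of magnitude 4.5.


log10(N) = 4.37 - 0.87*4.5 = 0.455
N = 10^0.455 = 2.851018
T = 1/N = 1/2.851018 = 0.3508 years

0.3508


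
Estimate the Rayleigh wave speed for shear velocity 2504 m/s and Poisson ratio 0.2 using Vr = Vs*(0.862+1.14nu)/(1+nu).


Numerator factor = 0.862 + 1.14*0.2 = 1.09
Denominator = 1 + 0.2 = 1.2
Vr = 2504 * 1.09 / 1.2 = 2274.47 m/s

2274.47


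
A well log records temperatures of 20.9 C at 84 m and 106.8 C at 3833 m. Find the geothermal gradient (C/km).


dT = 106.8 - 20.9 = 85.9 C
dz = 3833 - 84 = 3749 m
gradient = dT/dz * 1000 = 85.9/3749 * 1000 = 22.9128 C/km

22.9128


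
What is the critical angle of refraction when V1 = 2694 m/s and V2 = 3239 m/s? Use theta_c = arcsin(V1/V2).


V1/V2 = 2694/3239 = 0.831738
theta_c = arcsin(0.831738) = 56.2777 degrees

56.2777


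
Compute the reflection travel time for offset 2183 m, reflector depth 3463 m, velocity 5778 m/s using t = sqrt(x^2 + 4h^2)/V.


x^2 + 4h^2 = 2183^2 + 4*3463^2 = 4765489 + 47969476 = 52734965
sqrt(52734965) = 7261.8844
t = 7261.8844 / 5778 = 1.2568 s

1.2568


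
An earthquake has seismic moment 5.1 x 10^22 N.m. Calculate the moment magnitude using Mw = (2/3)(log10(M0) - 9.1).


log10(M0) = log10(5.1 x 10^22) = 22.7076
Mw = 2/3 * (22.7076 - 9.1)
= 2/3 * 13.6076
= 9.07

9.07


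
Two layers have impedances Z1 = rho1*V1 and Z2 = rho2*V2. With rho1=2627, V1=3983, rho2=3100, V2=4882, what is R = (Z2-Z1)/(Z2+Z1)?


Z1 = 2627 * 3983 = 10463341
Z2 = 3100 * 4882 = 15134200
R = (15134200 - 10463341) / (15134200 + 10463341) = 4670859 / 25597541 = 0.1825

0.1825


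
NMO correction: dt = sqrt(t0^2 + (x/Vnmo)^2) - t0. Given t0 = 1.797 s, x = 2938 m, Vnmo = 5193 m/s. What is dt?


x/Vnmo = 2938/5193 = 0.565762
(x/Vnmo)^2 = 0.320086
t0^2 = 3.229209
sqrt(3.229209 + 0.320086) = 1.883957
dt = 1.883957 - 1.797 = 0.086957

0.086957


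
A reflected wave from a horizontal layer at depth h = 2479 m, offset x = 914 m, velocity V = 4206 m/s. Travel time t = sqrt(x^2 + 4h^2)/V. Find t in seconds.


x^2 + 4h^2 = 914^2 + 4*2479^2 = 835396 + 24581764 = 25417160
sqrt(25417160) = 5041.5434
t = 5041.5434 / 4206 = 1.1987 s

1.1987


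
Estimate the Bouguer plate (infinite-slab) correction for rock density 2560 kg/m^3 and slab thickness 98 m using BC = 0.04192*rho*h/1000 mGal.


BC = 0.04192 * rho * h / 1000
= 0.04192 * 2560 * 98 / 1000
= 10.5169 mGal

10.5169


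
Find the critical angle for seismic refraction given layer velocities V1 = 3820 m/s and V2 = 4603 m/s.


V1/V2 = 3820/4603 = 0.829894
theta_c = arcsin(0.829894) = 56.0878 degrees

56.0878


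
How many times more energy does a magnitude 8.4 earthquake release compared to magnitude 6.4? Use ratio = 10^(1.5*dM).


M2 - M1 = 8.4 - 6.4 = 2.0
1.5 * 2.0 = 3.0
ratio = 10^3.0 = 1000.0

1000.0


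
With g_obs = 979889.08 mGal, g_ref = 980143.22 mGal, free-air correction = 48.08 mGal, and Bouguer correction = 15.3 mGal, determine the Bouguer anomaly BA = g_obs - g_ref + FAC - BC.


BA = g_obs - g_ref + FAC - BC
= 979889.08 - 980143.22 + 48.08 - 15.3
= -221.36 mGal

-221.36


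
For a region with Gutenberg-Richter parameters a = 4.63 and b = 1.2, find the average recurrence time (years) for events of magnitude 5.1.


log10(N) = 4.63 - 1.2*5.1 = -1.49
N = 10^-1.49 = 0.032359
T = 1/N = 1/0.032359 = 30.903 years

30.903


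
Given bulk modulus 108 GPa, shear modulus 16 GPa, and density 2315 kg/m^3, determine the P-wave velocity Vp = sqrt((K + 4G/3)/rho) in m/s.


First compute the effective modulus:
K + 4G/3 = 108e9 + 4*16e9/3 = 129333333333.33 Pa
Then divide by density:
129333333333.33 / 2315 = 55867530.5976 Pa/(kg/m^3)
Take the square root:
Vp = sqrt(55867530.5976) = 7474.46 m/s

7474.46


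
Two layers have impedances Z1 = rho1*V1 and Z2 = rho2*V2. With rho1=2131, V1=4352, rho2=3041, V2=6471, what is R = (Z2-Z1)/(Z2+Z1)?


Z1 = 2131 * 4352 = 9274112
Z2 = 3041 * 6471 = 19678311
R = (19678311 - 9274112) / (19678311 + 9274112) = 10404199 / 28952423 = 0.3594

0.3594


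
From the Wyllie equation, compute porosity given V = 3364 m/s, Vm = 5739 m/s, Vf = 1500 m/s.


1/V - 1/Vm = 1/3364 - 1/5739 = 0.00012302
1/Vf - 1/Vm = 1/1500 - 1/5739 = 0.00049242
phi = 0.00012302 / 0.00049242 = 0.2498

0.2498


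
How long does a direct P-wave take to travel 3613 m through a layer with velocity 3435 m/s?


t = x / V
= 3613 / 3435
= 1.0518 s

1.0518


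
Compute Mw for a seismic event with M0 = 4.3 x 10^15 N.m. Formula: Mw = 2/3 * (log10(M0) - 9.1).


log10(M0) = log10(4.3 x 10^15) = 15.6335
Mw = 2/3 * (15.6335 - 9.1)
= 2/3 * 6.5335
= 4.36

4.36


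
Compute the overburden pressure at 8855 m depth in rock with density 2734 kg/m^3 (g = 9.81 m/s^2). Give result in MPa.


P = rho * g * z / 1e6
= 2734 * 9.81 * 8855 / 1e6
= 237495881.7 / 1e6
= 237.4959 MPa

237.4959


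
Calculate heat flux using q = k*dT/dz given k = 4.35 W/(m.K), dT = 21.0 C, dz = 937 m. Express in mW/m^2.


q = k * dT / dz * 1000
= 4.35 * 21.0 / 937 * 1000
= 0.097492 * 1000
= 97.492 mW/m^2

97.492


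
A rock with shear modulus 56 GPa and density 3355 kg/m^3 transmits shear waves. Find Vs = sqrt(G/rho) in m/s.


Convert G to Pa: G = 56e9 Pa
Compute G/rho = 56e9 / 3355 = 16691505.2161
Vs = sqrt(16691505.2161) = 4085.52 m/s

4085.52


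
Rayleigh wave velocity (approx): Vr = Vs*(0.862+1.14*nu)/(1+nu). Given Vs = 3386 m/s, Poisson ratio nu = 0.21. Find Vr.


Numerator factor = 0.862 + 1.14*0.21 = 1.1014
Denominator = 1 + 0.21 = 1.21
Vr = 3386 * 1.1014 / 1.21 = 3082.1 m/s

3082.1


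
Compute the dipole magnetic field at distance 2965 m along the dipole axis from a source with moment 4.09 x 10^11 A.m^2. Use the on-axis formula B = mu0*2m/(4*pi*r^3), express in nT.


m = 4.09 x 10^11 = 409000000000 A.m^2
2m = 818000000000 A.m^2
r^3 = 2965^3 = 26065982125
B = (4pi*10^-7) * 818000000000 / (4*pi * 26065982125) * 1e9
= 1027929.116255 / 327554791810.01 * 1e9
= 3138.1898 nT

3138.1898


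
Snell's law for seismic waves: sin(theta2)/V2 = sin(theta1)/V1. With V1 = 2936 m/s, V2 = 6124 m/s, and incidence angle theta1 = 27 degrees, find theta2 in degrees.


sin(theta1) = sin(27 deg) = 0.45399
sin(theta2) = V2/V1 * sin(theta1) = 6124/2936 * 0.45399 = 0.946947
theta2 = arcsin(0.946947) = 71.2531 degrees

71.2531


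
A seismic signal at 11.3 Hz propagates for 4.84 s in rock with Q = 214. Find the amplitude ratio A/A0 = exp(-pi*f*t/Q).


pi*f*t/Q = pi*11.3*4.84/214 = 0.802897
A/A0 = exp(-0.802897) = 0.448029

0.448029


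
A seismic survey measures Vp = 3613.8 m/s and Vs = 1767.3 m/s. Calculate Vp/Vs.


Vp/Vs = 3613.8 / 1767.3
= 2.0448

2.0448


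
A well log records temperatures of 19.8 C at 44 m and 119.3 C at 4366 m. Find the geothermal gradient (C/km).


dT = 119.3 - 19.8 = 99.5 C
dz = 4366 - 44 = 4322 m
gradient = dT/dz * 1000 = 99.5/4322 * 1000 = 23.0217 C/km

23.0217


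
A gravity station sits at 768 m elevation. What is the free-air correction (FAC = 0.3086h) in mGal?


FAC = 0.3086 * h
= 0.3086 * 768
= 237.0048 mGal

237.0048


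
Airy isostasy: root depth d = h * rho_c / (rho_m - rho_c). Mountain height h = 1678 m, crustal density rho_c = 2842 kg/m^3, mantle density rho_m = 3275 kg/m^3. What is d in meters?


rho_m - rho_c = 3275 - 2842 = 433
d = 1678 * 2842 / 433
= 4768876 / 433
= 11013.57 m

11013.57


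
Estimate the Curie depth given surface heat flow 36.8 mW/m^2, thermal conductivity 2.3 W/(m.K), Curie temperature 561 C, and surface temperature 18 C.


T_Curie - T_surf = 561 - 18 = 543 C
Convert q to W/m^2: 36.8 mW/m^2 = 0.0368 W/m^2
d = 543 * 2.3 / 0.0368 = 33937.5 m

33937.5


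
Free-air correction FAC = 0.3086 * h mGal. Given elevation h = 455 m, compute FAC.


FAC = 0.3086 * h
= 0.3086 * 455
= 140.413 mGal

140.413


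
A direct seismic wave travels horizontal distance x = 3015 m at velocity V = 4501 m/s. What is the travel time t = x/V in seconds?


t = x / V
= 3015 / 4501
= 0.6699 s

0.6699


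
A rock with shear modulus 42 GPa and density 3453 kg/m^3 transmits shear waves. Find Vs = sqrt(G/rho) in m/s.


Convert G to Pa: G = 42e9 Pa
Compute G/rho = 42e9 / 3453 = 12163336.2294
Vs = sqrt(12163336.2294) = 3487.6 m/s

3487.6


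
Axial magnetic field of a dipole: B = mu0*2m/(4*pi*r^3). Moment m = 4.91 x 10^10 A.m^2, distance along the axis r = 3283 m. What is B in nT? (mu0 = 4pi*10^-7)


m = 4.91 x 10^10 = 49100000000 A.m^2
2m = 98200000000 A.m^2
r^3 = 3283^3 = 35384466187
B = (4pi*10^-7) * 98200000000 / (4*pi * 35384466187) * 1e9
= 123401.759433 / 444654316097.1 * 1e9
= 277.5229 nT

277.5229


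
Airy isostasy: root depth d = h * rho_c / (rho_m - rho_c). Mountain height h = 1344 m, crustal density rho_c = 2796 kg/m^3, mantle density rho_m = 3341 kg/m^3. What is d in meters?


rho_m - rho_c = 3341 - 2796 = 545
d = 1344 * 2796 / 545
= 3757824 / 545
= 6895.09 m

6895.09


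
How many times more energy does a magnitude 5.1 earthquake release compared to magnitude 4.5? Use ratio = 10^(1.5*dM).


M2 - M1 = 5.1 - 4.5 = 0.6
1.5 * 0.6 = 0.9
ratio = 10^0.9 = 7.94

7.94


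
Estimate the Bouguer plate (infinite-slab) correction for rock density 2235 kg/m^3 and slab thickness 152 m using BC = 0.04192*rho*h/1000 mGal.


BC = 0.04192 * rho * h / 1000
= 0.04192 * 2235 * 152 / 1000
= 14.2411 mGal

14.2411


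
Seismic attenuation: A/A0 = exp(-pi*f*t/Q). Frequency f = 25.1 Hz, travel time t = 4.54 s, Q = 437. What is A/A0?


pi*f*t/Q = pi*25.1*4.54/437 = 0.819215
A/A0 = exp(-0.819215) = 0.440777

0.440777


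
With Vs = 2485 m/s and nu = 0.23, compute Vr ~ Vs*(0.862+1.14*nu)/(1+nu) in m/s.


Numerator factor = 0.862 + 1.14*0.23 = 1.1242
Denominator = 1 + 0.23 = 1.23
Vr = 2485 * 1.1242 / 1.23 = 2271.25 m/s

2271.25


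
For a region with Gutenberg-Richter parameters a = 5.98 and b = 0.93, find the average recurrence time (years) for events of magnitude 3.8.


log10(N) = 5.98 - 0.93*3.8 = 2.446
N = 10^2.446 = 279.254384
T = 1/N = 1/279.254384 = 0.0036 years

0.0036


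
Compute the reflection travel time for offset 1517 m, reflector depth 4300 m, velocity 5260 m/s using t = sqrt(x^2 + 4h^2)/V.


x^2 + 4h^2 = 1517^2 + 4*4300^2 = 2301289 + 73960000 = 76261289
sqrt(76261289) = 8732.771
t = 8732.771 / 5260 = 1.6602 s

1.6602


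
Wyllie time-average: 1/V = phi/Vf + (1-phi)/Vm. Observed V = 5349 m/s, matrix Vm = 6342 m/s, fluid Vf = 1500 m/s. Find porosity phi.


1/V - 1/Vm = 1/5349 - 1/6342 = 2.927e-05
1/Vf - 1/Vm = 1/1500 - 1/6342 = 0.00050899
phi = 2.927e-05 / 0.00050899 = 0.0575

0.0575


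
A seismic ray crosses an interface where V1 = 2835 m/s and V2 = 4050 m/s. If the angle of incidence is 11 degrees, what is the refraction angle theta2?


sin(theta1) = sin(11 deg) = 0.190809
sin(theta2) = V2/V1 * sin(theta1) = 4050/2835 * 0.190809 = 0.272584
theta2 = arcsin(0.272584) = 15.8181 degrees

15.8181


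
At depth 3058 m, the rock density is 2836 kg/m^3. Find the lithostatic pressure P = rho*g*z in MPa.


P = rho * g * z / 1e6
= 2836 * 9.81 * 3058 / 1e6
= 85077107.28 / 1e6
= 85.0771 MPa

85.0771
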